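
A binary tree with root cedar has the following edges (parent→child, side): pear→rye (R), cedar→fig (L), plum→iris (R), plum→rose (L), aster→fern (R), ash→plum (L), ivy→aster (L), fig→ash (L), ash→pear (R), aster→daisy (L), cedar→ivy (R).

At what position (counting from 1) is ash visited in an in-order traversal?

4

In-order visits the left subtree, then the node, then the right subtree.
At cedar: go left to fig.
  At fig: go left to ash.
    At ash: go left to plum.
      At plum: go left to rose.
        rose is a leaf — visit rose.
      Visit plum.
      At plum: go right to iris.
        iris is a leaf — visit iris.
    Visit ash.
    At ash: go right to pear.
      At pear: no left child.
      Visit pear.
      At pear: go right to rye.
        rye is a leaf — visit rye.
  Visit fig.
  At fig: no right child.
Visit cedar.
At cedar: go right to ivy.
  At ivy: go left to aster.
    At aster: go left to daisy.
      daisy is a leaf — visit daisy.
    Visit aster.
    At aster: go right to fern.
      fern is a leaf — visit fern.
  Visit ivy.
  At ivy: no right child.
Full in-order sequence: rose, plum, iris, ash, pear, rye, fig, cedar, daisy, aster, fern, ivy.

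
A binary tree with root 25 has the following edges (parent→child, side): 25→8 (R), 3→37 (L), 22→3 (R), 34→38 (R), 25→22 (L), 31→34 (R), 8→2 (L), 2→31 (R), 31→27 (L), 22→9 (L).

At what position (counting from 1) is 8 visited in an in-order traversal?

11

In-order visits the left subtree, then the node, then the right subtree.
At 25: go left to 22.
  At 22: go left to 9.
    9 is a leaf — visit 9.
  Visit 22.
  At 22: go right to 3.
    At 3: go left to 37.
      37 is a leaf — visit 37.
    Visit 3.
    At 3: no right child.
Visit 25.
At 25: go right to 8.
  At 8: go left to 2.
    At 2: no left child.
    Visit 2.
    At 2: go right to 31.
      At 31: go left to 27.
        27 is a leaf — visit 27.
      Visit 31.
      At 31: go right to 34.
        At 34: no left child.
        Visit 34.
        At 34: go right to 38.
          38 is a leaf — visit 38.
  Visit 8.
  At 8: no right child.
Full in-order sequence: 9, 22, 37, 3, 25, 2, 27, 31, 34, 38, 8.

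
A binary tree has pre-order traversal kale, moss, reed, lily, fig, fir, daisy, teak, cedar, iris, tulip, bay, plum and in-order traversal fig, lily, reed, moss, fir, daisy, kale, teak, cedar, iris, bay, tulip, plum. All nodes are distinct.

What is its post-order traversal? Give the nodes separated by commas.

The first element of pre-order is the root; it splits in-order into left and right subtrees.
Root kale: left subtree has 6 nodes {fig, lily, reed, moss, fir, daisy}, right has 6 {teak, cedar, iris, bay, tulip, plum}.
  Root moss: left subtree has 3 nodes {fig, lily, reed}, right has 2 {fir, daisy}.
    Root reed: left subtree has 2 nodes {fig, lily}, right has 0 { }.
      Root lily: left subtree has 1 node {fig}, right has 0 { }.
    Root fir: left subtree has 0 nodes { }, right has 1 {daisy}.
  Root teak: left subtree has 0 nodes { }, right has 5 {cedar, iris, bay, tulip, plum}.
    Root cedar: left subtree has 0 nodes { }, right has 4 {iris, bay, tulip, plum}.
      Root iris: left subtree has 0 nodes { }, right has 3 {bay, tulip, plum}.
        Root tulip: left subtree has 1 node {bay}, right has 1 {plum}.

fig, lily, reed, daisy, fir, moss, bay, plum, tulip, iris, cedar, teak, kale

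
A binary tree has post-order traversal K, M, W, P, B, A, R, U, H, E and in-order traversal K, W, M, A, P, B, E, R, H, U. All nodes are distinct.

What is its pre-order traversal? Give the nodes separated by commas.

The last element of post-order is the root; it splits in-order into left and right subtrees.
Root E: left subtree has 6 nodes {K, W, M, A, P, B}, right has 3 {R, H, U}.
  Root A: left subtree has 3 nodes {K, W, M}, right has 2 {P, B}.
    Root W: left subtree has 1 node {K}, right has 1 {M}.
    Root B: left subtree has 1 node {P}, right has 0 { }.
  Root H: left subtree has 1 node {R}, right has 1 {U}.

E, A, W, K, M, B, P, H, R, U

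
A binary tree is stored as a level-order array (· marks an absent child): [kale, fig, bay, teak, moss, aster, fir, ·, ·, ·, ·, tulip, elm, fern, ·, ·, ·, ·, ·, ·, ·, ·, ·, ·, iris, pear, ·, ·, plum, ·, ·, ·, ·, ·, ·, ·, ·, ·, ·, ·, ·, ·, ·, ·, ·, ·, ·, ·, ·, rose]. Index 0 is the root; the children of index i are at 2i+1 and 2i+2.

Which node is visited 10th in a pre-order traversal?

elm

Pre-order visits the node, then its left subtree, then its right subtree.
Visit kale.
At kale: go left to fig.
  Visit fig.
  At fig: go left to teak.
    teak is a leaf — visit teak.
  At fig: go right to moss.
    moss is a leaf — visit moss.
At kale: go right to bay.
  Visit bay.
  At bay: go left to aster.
    Visit aster.
    At aster: go left to tulip.
      Visit tulip.
      At tulip: no left child.
      At tulip: go right to iris.
        Visit iris.
        At iris: go left to rose.
          rose is a leaf — visit rose.
        At iris: no right child.
    At aster: go right to elm.
      Visit elm.
      At elm: go left to pear.
        pear is a leaf — visit pear.
      At elm: no right child.
  At bay: go right to fir.
    Visit fir.
    At fir: go left to fern.
      Visit fern.
      At fern: no left child.
      At fern: go right to plum.
        plum is a leaf — visit plum.
    At fir: no right child.
Full pre-order sequence: kale, fig, teak, moss, bay, aster, tulip, iris, rose, elm, pear, fir, fern, plum.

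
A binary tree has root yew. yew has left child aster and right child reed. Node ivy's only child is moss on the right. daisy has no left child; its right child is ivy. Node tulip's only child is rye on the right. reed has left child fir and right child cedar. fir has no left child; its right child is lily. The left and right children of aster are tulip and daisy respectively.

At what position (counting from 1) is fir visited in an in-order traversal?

In-order visits the left subtree, then the node, then the right subtree.
At yew: go left to aster.
  At aster: go left to tulip.
    At tulip: no left child.
    Visit tulip.
    At tulip: go right to rye.
      rye is a leaf — visit rye.
  Visit aster.
  At aster: go right to daisy.
    At daisy: no left child.
    Visit daisy.
    At daisy: go right to ivy.
      At ivy: no left child.
      Visit ivy.
      At ivy: go right to moss.
        moss is a leaf — visit moss.
Visit yew.
At yew: go right to reed.
  At reed: go left to fir.
    At fir: no left child.
    Visit fir.
    At fir: go right to lily.
      lily is a leaf — visit lily.
  Visit reed.
  At reed: go right to cedar.
    cedar is a leaf — visit cedar.
Full in-order sequence: tulip, rye, aster, daisy, ivy, moss, yew, fir, lily, reed, cedar.

8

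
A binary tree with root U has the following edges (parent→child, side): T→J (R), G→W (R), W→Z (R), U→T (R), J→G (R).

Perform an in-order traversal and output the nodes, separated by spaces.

In-order visits the left subtree, then the node, then the right subtree.
At U: no left child.
Visit U.
At U: go right to T.
  At T: no left child.
  Visit T.
  At T: go right to J.
    At J: no left child.
    Visit J.
    At J: go right to G.
      At G: no left child.
      Visit G.
      At G: go right to W.
        At W: no left child.
        Visit W.
        At W: go right to Z.
          Z is a leaf — visit Z.

U T J G W Z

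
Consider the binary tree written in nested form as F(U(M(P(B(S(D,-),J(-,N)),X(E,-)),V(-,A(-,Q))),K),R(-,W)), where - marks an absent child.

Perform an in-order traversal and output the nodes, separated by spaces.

D S B J N P E X M V A Q U K F R W

In-order visits the left subtree, then the node, then the right subtree.
At F: go left to U.
  At U: go left to M.
    At M: go left to P.
      At P: go left to B.
        At B: go left to S.
          At S: go left to D.
            D is a leaf — visit D.
          Visit S.
          At S: no right child.
        Visit B.
        At B: go right to J.
          At J: no left child.
          Visit J.
          At J: go right to N.
            N is a leaf — visit N.
      Visit P.
      At P: go right to X.
        At X: go left to E.
          E is a leaf — visit E.
        Visit X.
        At X: no right child.
    Visit M.
    At M: go right to V.
      At V: no left child.
      Visit V.
      At V: go right to A.
        At A: no left child.
        Visit A.
        At A: go right to Q.
          Q is a leaf — visit Q.
  Visit U.
  At U: go right to K.
    K is a leaf — visit K.
Visit F.
At F: go right to R.
  At R: no left child.
  Visit R.
  At R: go right to W.
    W is a leaf — visit W.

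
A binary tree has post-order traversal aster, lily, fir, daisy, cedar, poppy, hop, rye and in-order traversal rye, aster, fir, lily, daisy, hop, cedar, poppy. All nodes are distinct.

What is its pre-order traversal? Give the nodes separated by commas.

rye, hop, daisy, fir, aster, lily, poppy, cedar

The last element of post-order is the root; it splits in-order into left and right subtrees.
Root rye: left subtree has 0 nodes { }, right has 7 {aster, fir, lily, daisy, hop, cedar, poppy}.
  Root hop: left subtree has 4 nodes {aster, fir, lily, daisy}, right has 2 {cedar, poppy}.
    Root daisy: left subtree has 3 nodes {aster, fir, lily}, right has 0 { }.
      Root fir: left subtree has 1 node {aster}, right has 1 {lily}.
    Root poppy: left subtree has 1 node {cedar}, right has 0 { }.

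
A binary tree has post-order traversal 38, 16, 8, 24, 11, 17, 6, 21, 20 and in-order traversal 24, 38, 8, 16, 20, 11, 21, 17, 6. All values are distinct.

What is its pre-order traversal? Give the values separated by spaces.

20 24 8 38 16 21 11 6 17

The last element of post-order is the root; it splits in-order into left and right subtrees.
Root 20: left subtree has 4 nodes {24, 38, 8, 16}, right has 4 {11, 21, 17, 6}.
  Root 24: left subtree has 0 nodes { }, right has 3 {38, 8, 16}.
    Root 8: left subtree has 1 node {38}, right has 1 {16}.
  Root 21: left subtree has 1 node {11}, right has 2 {17, 6}.
    Root 6: left subtree has 1 node {17}, right has 0 { }.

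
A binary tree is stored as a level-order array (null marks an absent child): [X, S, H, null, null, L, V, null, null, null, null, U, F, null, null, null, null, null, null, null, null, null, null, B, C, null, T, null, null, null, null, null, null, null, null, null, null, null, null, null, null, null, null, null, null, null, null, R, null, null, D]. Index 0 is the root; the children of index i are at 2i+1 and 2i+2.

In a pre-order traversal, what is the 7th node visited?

Pre-order visits the node, then its left subtree, then its right subtree.
Visit X.
At X: go left to S.
  S is a leaf — visit S.
At X: go right to H.
  Visit H.
  At H: go left to L.
    Visit L.
    At L: go left to U.
      Visit U.
      At U: go left to B.
        Visit B.
        At B: go left to R.
          R is a leaf — visit R.
        At B: no right child.
      At U: go right to C.
        Visit C.
        At C: no left child.
        At C: go right to D.
          D is a leaf — visit D.
    At L: go right to F.
      Visit F.
      At F: no left child.
      At F: go right to T.
        T is a leaf — visit T.
  At H: go right to V.
    V is a leaf — visit V.
Full pre-order sequence: X, S, H, L, U, B, R, C, D, F, T, V.

R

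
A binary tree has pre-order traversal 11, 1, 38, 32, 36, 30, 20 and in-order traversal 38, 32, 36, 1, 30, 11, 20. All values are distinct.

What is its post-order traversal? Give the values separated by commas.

36, 32, 38, 30, 1, 20, 11

The first element of pre-order is the root; it splits in-order into left and right subtrees.
Root 11: left subtree has 5 nodes {38, 32, 36, 1, 30}, right has 1 {20}.
  Root 1: left subtree has 3 nodes {38, 32, 36}, right has 1 {30}.
    Root 38: left subtree has 0 nodes { }, right has 2 {32, 36}.
      Root 32: left subtree has 0 nodes { }, right has 1 {36}.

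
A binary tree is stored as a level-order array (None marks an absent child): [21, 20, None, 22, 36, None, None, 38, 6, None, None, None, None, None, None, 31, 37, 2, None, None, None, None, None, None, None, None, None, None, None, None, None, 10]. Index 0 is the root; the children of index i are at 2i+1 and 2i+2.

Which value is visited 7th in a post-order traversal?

22

Post-order visits the left subtree, then the right subtree, then the node.
At 21: go left to 20.
  At 20: go left to 22.
    At 22: go left to 38.
      At 38: go left to 31.
        At 31: go left to 10.
          10 is a leaf — visit 10.
        At 31: no right child.
        Visit 31.
      At 38: go right to 37.
        37 is a leaf — visit 37.
      Visit 38.
    At 22: go right to 6.
      At 6: go left to 2.
        2 is a leaf — visit 2.
      At 6: no right child.
      Visit 6.
    Visit 22.
  At 20: go right to 36.
    36 is a leaf — visit 36.
  Visit 20.
At 21: no right child.
Visit 21.
Full post-order sequence: 10, 31, 37, 38, 2, 6, 22, 36, 20, 21.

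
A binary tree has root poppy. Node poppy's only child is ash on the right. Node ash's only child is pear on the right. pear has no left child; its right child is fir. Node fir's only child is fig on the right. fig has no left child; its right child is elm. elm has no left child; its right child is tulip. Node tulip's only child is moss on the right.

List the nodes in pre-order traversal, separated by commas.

Pre-order visits the node, then its left subtree, then its right subtree.
Visit poppy.
At poppy: no left child.
At poppy: go right to ash.
  Visit ash.
  At ash: no left child.
  At ash: go right to pear.
    Visit pear.
    At pear: no left child.
    At pear: go right to fir.
      Visit fir.
      At fir: no left child.
      At fir: go right to fig.
        Visit fig.
        At fig: no left child.
        At fig: go right to elm.
          Visit elm.
          At elm: no left child.
          At elm: go right to tulip.
            Visit tulip.
            At tulip: no left child.
            At tulip: go right to moss.
              moss is a leaf — visit moss.

poppy, ash, pear, fir, fig, elm, tulip, moss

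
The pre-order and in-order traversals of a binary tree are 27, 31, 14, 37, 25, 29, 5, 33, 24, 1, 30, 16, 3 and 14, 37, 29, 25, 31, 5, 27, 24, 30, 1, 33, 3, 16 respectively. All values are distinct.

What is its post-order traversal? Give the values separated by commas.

29, 25, 37, 14, 5, 31, 30, 1, 24, 3, 16, 33, 27

The first element of pre-order is the root; it splits in-order into left and right subtrees.
Root 27: left subtree has 6 nodes {14, 37, 29, 25, 31, 5}, right has 6 {24, 30, 1, 33, 3, 16}.
  Root 31: left subtree has 4 nodes {14, 37, 29, 25}, right has 1 {5}.
    Root 14: left subtree has 0 nodes { }, right has 3 {37, 29, 25}.
      Root 37: left subtree has 0 nodes { }, right has 2 {29, 25}.
        Root 25: left subtree has 1 node {29}, right has 0 { }.
  Root 33: left subtree has 3 nodes {24, 30, 1}, right has 2 {3, 16}.
    Root 24: left subtree has 0 nodes { }, right has 2 {30, 1}.
      Root 1: left subtree has 1 node {30}, right has 0 { }.
    Root 16: left subtree has 1 node {3}, right has 0 { }.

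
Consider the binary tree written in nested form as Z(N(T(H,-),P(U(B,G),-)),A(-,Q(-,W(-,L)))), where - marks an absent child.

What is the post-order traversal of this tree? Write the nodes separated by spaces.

H T B G U P N L W Q A Z

Post-order visits the left subtree, then the right subtree, then the node.
At Z: go left to N.
  At N: go left to T.
    At T: go left to H.
      H is a leaf — visit H.
    At T: no right child.
    Visit T.
  At N: go right to P.
    At P: go left to U.
      At U: go left to B.
        B is a leaf — visit B.
      At U: go right to G.
        G is a leaf — visit G.
      Visit U.
    At P: no right child.
    Visit P.
  Visit N.
At Z: go right to A.
  At A: no left child.
  At A: go right to Q.
    At Q: no left child.
    At Q: go right to W.
      At W: no left child.
      At W: go right to L.
        L is a leaf — visit L.
      Visit W.
    Visit Q.
  Visit A.
Visit Z.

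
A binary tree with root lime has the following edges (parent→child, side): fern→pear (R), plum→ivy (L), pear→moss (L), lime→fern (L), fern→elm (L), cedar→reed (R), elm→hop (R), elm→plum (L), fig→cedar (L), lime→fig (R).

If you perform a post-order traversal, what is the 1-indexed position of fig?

10

Post-order visits the left subtree, then the right subtree, then the node.
At lime: go left to fern.
  At fern: go left to elm.
    At elm: go left to plum.
      At plum: go left to ivy.
        ivy is a leaf — visit ivy.
      At plum: no right child.
      Visit plum.
    At elm: go right to hop.
      hop is a leaf — visit hop.
    Visit elm.
  At fern: go right to pear.
    At pear: go left to moss.
      moss is a leaf — visit moss.
    At pear: no right child.
    Visit pear.
  Visit fern.
At lime: go right to fig.
  At fig: go left to cedar.
    At cedar: no left child.
    At cedar: go right to reed.
      reed is a leaf — visit reed.
    Visit cedar.
  At fig: no right child.
  Visit fig.
Visit lime.
Full post-order sequence: ivy, plum, hop, elm, moss, pear, fern, reed, cedar, fig, lime.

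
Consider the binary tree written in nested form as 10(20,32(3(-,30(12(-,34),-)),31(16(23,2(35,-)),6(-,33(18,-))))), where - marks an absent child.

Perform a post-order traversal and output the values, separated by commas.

Post-order visits the left subtree, then the right subtree, then the node.
At 10: go left to 20.
  20 is a leaf — visit 20.
At 10: go right to 32.
  At 32: go left to 3.
    At 3: no left child.
    At 3: go right to 30.
      At 30: go left to 12.
        At 12: no left child.
        At 12: go right to 34.
          34 is a leaf — visit 34.
        Visit 12.
      At 30: no right child.
      Visit 30.
    Visit 3.
  At 32: go right to 31.
    At 31: go left to 16.
      At 16: go left to 23.
        23 is a leaf — visit 23.
      At 16: go right to 2.
        At 2: go left to 35.
          35 is a leaf — visit 35.
        At 2: no right child.
        Visit 2.
      Visit 16.
    At 31: go right to 6.
      At 6: no left child.
      At 6: go right to 33.
        At 33: go left to 18.
          18 is a leaf — visit 18.
        At 33: no right child.
        Visit 33.
      Visit 6.
    Visit 31.
  Visit 32.
Visit 10.

20, 34, 12, 30, 3, 23, 35, 2, 16, 18, 33, 6, 31, 32, 10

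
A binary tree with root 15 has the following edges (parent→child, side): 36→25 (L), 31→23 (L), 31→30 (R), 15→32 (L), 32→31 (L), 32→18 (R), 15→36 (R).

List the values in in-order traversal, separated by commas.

23, 31, 30, 32, 18, 15, 25, 36

In-order visits the left subtree, then the node, then the right subtree.
At 15: go left to 32.
  At 32: go left to 31.
    At 31: go left to 23.
      23 is a leaf — visit 23.
    Visit 31.
    At 31: go right to 30.
      30 is a leaf — visit 30.
  Visit 32.
  At 32: go right to 18.
    18 is a leaf — visit 18.
Visit 15.
At 15: go right to 36.
  At 36: go left to 25.
    25 is a leaf — visit 25.
  Visit 36.
  At 36: no right child.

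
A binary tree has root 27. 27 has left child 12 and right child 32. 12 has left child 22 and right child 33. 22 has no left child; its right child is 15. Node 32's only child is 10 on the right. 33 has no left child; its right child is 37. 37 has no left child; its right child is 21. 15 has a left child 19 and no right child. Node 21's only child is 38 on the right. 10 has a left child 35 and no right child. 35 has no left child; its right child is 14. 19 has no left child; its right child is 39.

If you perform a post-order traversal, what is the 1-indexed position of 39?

Post-order visits the left subtree, then the right subtree, then the node.
At 27: go left to 12.
  At 12: go left to 22.
    At 22: no left child.
    At 22: go right to 15.
      At 15: go left to 19.
        At 19: no left child.
        At 19: go right to 39.
          39 is a leaf — visit 39.
        Visit 19.
      At 15: no right child.
      Visit 15.
    Visit 22.
  At 12: go right to 33.
    At 33: no left child.
    At 33: go right to 37.
      At 37: no left child.
      At 37: go right to 21.
        At 21: no left child.
        At 21: go right to 38.
          38 is a leaf — visit 38.
        Visit 21.
      Visit 37.
    Visit 33.
  Visit 12.
At 27: go right to 32.
  At 32: no left child.
  At 32: go right to 10.
    At 10: go left to 35.
      At 35: no left child.
      At 35: go right to 14.
        14 is a leaf — visit 14.
      Visit 35.
    At 10: no right child.
    Visit 10.
  Visit 32.
Visit 27.
Full post-order sequence: 39, 19, 15, 22, 38, 21, 37, 33, 12, 14, 35, 10, 32, 27.

1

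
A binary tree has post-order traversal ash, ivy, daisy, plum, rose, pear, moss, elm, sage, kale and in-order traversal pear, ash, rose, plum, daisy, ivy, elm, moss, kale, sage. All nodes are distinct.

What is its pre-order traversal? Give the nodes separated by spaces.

The last element of post-order is the root; it splits in-order into left and right subtrees.
Root kale: left subtree has 8 nodes {pear, ash, rose, plum, daisy, ivy, elm, moss}, right has 1 {sage}.
  Root elm: left subtree has 6 nodes {pear, ash, rose, plum, daisy, ivy}, right has 1 {moss}.
    Root pear: left subtree has 0 nodes { }, right has 5 {ash, rose, plum, daisy, ivy}.
      Root rose: left subtree has 1 node {ash}, right has 3 {plum, daisy, ivy}.
        Root plum: left subtree has 0 nodes { }, right has 2 {daisy, ivy}.
          Root daisy: left subtree has 0 nodes { }, right has 1 {ivy}.

kale elm pear rose ash plum daisy ivy moss sage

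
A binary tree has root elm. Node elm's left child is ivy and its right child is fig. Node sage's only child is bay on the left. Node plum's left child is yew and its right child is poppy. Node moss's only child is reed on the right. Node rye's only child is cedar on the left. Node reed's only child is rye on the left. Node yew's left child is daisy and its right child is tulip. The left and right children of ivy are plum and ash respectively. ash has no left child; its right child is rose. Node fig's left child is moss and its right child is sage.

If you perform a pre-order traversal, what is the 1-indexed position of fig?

10

Pre-order visits the node, then its left subtree, then its right subtree.
Visit elm.
At elm: go left to ivy.
  Visit ivy.
  At ivy: go left to plum.
    Visit plum.
    At plum: go left to yew.
      Visit yew.
      At yew: go left to daisy.
        daisy is a leaf — visit daisy.
      At yew: go right to tulip.
        tulip is a leaf — visit tulip.
    At plum: go right to poppy.
      poppy is a leaf — visit poppy.
  At ivy: go right to ash.
    Visit ash.
    At ash: no left child.
    At ash: go right to rose.
      rose is a leaf — visit rose.
At elm: go right to fig.
  Visit fig.
  At fig: go left to moss.
    Visit moss.
    At moss: no left child.
    At moss: go right to reed.
      Visit reed.
      At reed: go left to rye.
        Visit rye.
        At rye: go left to cedar.
          cedar is a leaf — visit cedar.
        At rye: no right child.
      At reed: no right child.
  At fig: go right to sage.
    Visit sage.
    At sage: go left to bay.
      bay is a leaf — visit bay.
    At sage: no right child.
Full pre-order sequence: elm, ivy, plum, yew, daisy, tulip, poppy, ash, rose, fig, moss, reed, rye, cedar, sage, bay.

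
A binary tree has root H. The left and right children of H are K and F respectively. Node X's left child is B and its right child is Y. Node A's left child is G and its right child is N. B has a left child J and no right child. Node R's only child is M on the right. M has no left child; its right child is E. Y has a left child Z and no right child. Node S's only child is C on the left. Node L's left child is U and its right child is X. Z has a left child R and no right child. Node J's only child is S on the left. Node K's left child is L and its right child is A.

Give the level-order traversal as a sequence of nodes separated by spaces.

Level-order visits nodes level by level from the root, left to right within each level.
Level 0: H
Level 1: K, F
Level 2: L, A
Level 3: U, X, G, N
Level 4: B, Y
Level 5: J, Z
Level 6: S, R
Level 7: C, M
Level 8: E

H K F L A U X G N B Y J Z S R C M E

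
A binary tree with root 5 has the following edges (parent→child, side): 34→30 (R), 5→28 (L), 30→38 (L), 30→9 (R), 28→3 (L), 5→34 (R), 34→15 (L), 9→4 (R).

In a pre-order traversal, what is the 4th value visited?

Pre-order visits the node, then its left subtree, then its right subtree.
Visit 5.
At 5: go left to 28.
  Visit 28.
  At 28: go left to 3.
    3 is a leaf — visit 3.
  At 28: no right child.
At 5: go right to 34.
  Visit 34.
  At 34: go left to 15.
    15 is a leaf — visit 15.
  At 34: go right to 30.
    Visit 30.
    At 30: go left to 38.
      38 is a leaf — visit 38.
    At 30: go right to 9.
      Visit 9.
      At 9: no left child.
      At 9: go right to 4.
        4 is a leaf — visit 4.
Full pre-order sequence: 5, 28, 3, 34, 15, 30, 38, 9, 4.

34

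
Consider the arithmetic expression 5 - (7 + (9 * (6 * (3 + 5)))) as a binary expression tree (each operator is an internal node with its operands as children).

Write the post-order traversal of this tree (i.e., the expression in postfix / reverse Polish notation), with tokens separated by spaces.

5 7 9 6 3 5 + * * + -

Post-order on an expression tree gives postfix notation: for each operator, emit left operand, right operand, then the operator.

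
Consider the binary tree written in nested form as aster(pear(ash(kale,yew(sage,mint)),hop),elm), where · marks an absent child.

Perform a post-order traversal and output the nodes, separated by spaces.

kale sage mint yew ash hop pear elm aster

Post-order visits the left subtree, then the right subtree, then the node.
At aster: go left to pear.
  At pear: go left to ash.
    At ash: go left to kale.
      kale is a leaf — visit kale.
    At ash: go right to yew.
      At yew: go left to sage.
        sage is a leaf — visit sage.
      At yew: go right to mint.
        mint is a leaf — visit mint.
      Visit yew.
    Visit ash.
  At pear: go right to hop.
    hop is a leaf — visit hop.
  Visit pear.
At aster: go right to elm.
  elm is a leaf — visit elm.
Visit aster.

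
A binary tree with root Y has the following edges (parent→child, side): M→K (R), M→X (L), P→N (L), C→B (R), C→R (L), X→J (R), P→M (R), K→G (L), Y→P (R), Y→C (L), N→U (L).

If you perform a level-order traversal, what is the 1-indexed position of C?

Level-order visits nodes level by level from the root, left to right within each level.
Level 0: Y
Level 1: C, P
Level 2: R, B, N, M
Level 3: U, X, K
Level 4: J, G
Full level-order sequence: Y, C, P, R, B, N, M, U, X, K, J, G.

2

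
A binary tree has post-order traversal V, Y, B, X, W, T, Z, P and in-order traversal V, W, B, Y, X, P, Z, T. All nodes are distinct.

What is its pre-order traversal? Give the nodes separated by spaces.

P W V X B Y Z T

The last element of post-order is the root; it splits in-order into left and right subtrees.
Root P: left subtree has 5 nodes {V, W, B, Y, X}, right has 2 {Z, T}.
  Root W: left subtree has 1 node {V}, right has 3 {B, Y, X}.
    Root X: left subtree has 2 nodes {B, Y}, right has 0 { }.
      Root B: left subtree has 0 nodes { }, right has 1 {Y}.
  Root Z: left subtree has 0 nodes { }, right has 1 {T}.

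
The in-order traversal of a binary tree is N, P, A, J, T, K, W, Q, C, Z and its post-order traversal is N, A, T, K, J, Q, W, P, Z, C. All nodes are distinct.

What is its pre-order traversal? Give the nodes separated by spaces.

C P N W J A K T Q Z

The last element of post-order is the root; it splits in-order into left and right subtrees.
Root C: left subtree has 8 nodes {N, P, A, J, T, K, W, Q}, right has 1 {Z}.
  Root P: left subtree has 1 node {N}, right has 6 {A, J, T, K, W, Q}.
    Root W: left subtree has 4 nodes {A, J, T, K}, right has 1 {Q}.
      Root J: left subtree has 1 node {A}, right has 2 {T, K}.
        Root K: left subtree has 1 node {T}, right has 0 { }.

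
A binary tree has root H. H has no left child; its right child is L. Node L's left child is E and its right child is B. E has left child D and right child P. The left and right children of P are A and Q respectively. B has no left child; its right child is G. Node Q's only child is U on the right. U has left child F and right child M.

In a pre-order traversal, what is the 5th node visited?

P

Pre-order visits the node, then its left subtree, then its right subtree.
Visit H.
At H: no left child.
At H: go right to L.
  Visit L.
  At L: go left to E.
    Visit E.
    At E: go left to D.
      D is a leaf — visit D.
    At E: go right to P.
      Visit P.
      At P: go left to A.
        A is a leaf — visit A.
      At P: go right to Q.
        Visit Q.
        At Q: no left child.
        At Q: go right to U.
          Visit U.
          At U: go left to F.
            F is a leaf — visit F.
          At U: go right to M.
            M is a leaf — visit M.
  At L: go right to B.
    Visit B.
    At B: no left child.
    At B: go right to G.
      G is a leaf — visit G.
Full pre-order sequence: H, L, E, D, P, A, Q, U, F, M, B, G.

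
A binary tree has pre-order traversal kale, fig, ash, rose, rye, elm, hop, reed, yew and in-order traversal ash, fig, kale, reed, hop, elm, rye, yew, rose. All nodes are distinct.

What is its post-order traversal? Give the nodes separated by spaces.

ash fig reed hop elm yew rye rose kale

The first element of pre-order is the root; it splits in-order into left and right subtrees.
Root kale: left subtree has 2 nodes {ash, fig}, right has 6 {reed, hop, elm, rye, yew, rose}.
  Root fig: left subtree has 1 node {ash}, right has 0 { }.
  Root rose: left subtree has 5 nodes {reed, hop, elm, rye, yew}, right has 0 { }.
    Root rye: left subtree has 3 nodes {reed, hop, elm}, right has 1 {yew}.
      Root elm: left subtree has 2 nodes {reed, hop}, right has 0 { }.
        Root hop: left subtree has 1 node {reed}, right has 0 { }.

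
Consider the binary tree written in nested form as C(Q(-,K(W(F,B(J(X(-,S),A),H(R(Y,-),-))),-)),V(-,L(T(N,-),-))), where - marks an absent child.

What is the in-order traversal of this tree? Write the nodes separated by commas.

Q, F, W, X, S, J, A, B, Y, R, H, K, C, V, N, T, L

In-order visits the left subtree, then the node, then the right subtree.
At C: go left to Q.
  At Q: no left child.
  Visit Q.
  At Q: go right to K.
    At K: go left to W.
      At W: go left to F.
        F is a leaf — visit F.
      Visit W.
      At W: go right to B.
        At B: go left to J.
          At J: go left to X.
            At X: no left child.
            Visit X.
            At X: go right to S.
              S is a leaf — visit S.
          Visit J.
          At J: go right to A.
            A is a leaf — visit A.
        Visit B.
        At B: go right to H.
          At H: go left to R.
            At R: go left to Y.
              Y is a leaf — visit Y.
            Visit R.
            At R: no right child.
          Visit H.
          At H: no right child.
    Visit K.
    At K: no right child.
Visit C.
At C: go right to V.
  At V: no left child.
  Visit V.
  At V: go right to L.
    At L: go left to T.
      At T: go left to N.
        N is a leaf — visit N.
      Visit T.
      At T: no right child.
    Visit L.
    At L: no right child.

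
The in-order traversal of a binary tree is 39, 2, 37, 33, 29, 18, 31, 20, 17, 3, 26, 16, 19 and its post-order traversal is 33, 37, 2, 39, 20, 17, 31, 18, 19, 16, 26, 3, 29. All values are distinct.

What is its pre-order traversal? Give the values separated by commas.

The last element of post-order is the root; it splits in-order into left and right subtrees.
Root 29: left subtree has 4 nodes {39, 2, 37, 33}, right has 8 {18, 31, 20, 17, 3, 26, 16, 19}.
  Root 39: left subtree has 0 nodes { }, right has 3 {2, 37, 33}.
    Root 2: left subtree has 0 nodes { }, right has 2 {37, 33}.
      Root 37: left subtree has 0 nodes { }, right has 1 {33}.
  Root 3: left subtree has 4 nodes {18, 31, 20, 17}, right has 3 {26, 16, 19}.
    Root 18: left subtree has 0 nodes { }, right has 3 {31, 20, 17}.
      Root 31: left subtree has 0 nodes { }, right has 2 {20, 17}.
        Root 17: left subtree has 1 node {20}, right has 0 { }.
    Root 26: left subtree has 0 nodes { }, right has 2 {16, 19}.
      Root 16: left subtree has 0 nodes { }, right has 1 {19}.

29, 39, 2, 37, 33, 3, 18, 31, 17, 20, 26, 16, 19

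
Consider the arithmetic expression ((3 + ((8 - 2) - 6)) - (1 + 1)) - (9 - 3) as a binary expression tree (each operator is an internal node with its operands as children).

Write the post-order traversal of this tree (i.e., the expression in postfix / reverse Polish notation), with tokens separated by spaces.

3 8 2 - 6 - + 1 1 + - 9 3 - -

Post-order on an expression tree gives postfix notation: for each operator, emit left operand, right operand, then the operator.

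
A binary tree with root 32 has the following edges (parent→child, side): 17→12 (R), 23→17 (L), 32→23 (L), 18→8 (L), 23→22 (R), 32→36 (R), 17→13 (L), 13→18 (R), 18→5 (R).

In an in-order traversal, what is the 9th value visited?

In-order visits the left subtree, then the node, then the right subtree.
At 32: go left to 23.
  At 23: go left to 17.
    At 17: go left to 13.
      At 13: no left child.
      Visit 13.
      At 13: go right to 18.
        At 18: go left to 8.
          8 is a leaf — visit 8.
        Visit 18.
        At 18: go right to 5.
          5 is a leaf — visit 5.
    Visit 17.
    At 17: go right to 12.
      12 is a leaf — visit 12.
  Visit 23.
  At 23: go right to 22.
    22 is a leaf — visit 22.
Visit 32.
At 32: go right to 36.
  36 is a leaf — visit 36.
Full in-order sequence: 13, 8, 18, 5, 17, 12, 23, 22, 32, 36.

32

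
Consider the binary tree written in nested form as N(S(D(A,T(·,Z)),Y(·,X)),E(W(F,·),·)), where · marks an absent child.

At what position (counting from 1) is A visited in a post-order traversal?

1

Post-order visits the left subtree, then the right subtree, then the node.
At N: go left to S.
  At S: go left to D.
    At D: go left to A.
      A is a leaf — visit A.
    At D: go right to T.
      At T: no left child.
      At T: go right to Z.
        Z is a leaf — visit Z.
      Visit T.
    Visit D.
  At S: go right to Y.
    At Y: no left child.
    At Y: go right to X.
      X is a leaf — visit X.
    Visit Y.
  Visit S.
At N: go right to E.
  At E: go left to W.
    At W: go left to F.
      F is a leaf — visit F.
    At W: no right child.
    Visit W.
  At E: no right child.
  Visit E.
Visit N.
Full post-order sequence: A, Z, T, D, X, Y, S, F, W, E, N.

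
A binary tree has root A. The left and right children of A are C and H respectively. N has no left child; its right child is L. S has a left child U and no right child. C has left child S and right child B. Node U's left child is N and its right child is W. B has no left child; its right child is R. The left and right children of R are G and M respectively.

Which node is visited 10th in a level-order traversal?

Level-order visits nodes level by level from the root, left to right within each level.
Level 0: A
Level 1: C, H
Level 2: S, B
Level 3: U, R
Level 4: N, W, G, M
Level 5: L
Full level-order sequence: A, C, H, S, B, U, R, N, W, G, M, L.

G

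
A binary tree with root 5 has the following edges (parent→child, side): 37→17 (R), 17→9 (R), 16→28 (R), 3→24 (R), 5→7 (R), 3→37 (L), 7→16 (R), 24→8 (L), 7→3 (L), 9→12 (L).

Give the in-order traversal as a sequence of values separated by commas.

In-order visits the left subtree, then the node, then the right subtree.
At 5: no left child.
Visit 5.
At 5: go right to 7.
  At 7: go left to 3.
    At 3: go left to 37.
      At 37: no left child.
      Visit 37.
      At 37: go right to 17.
        At 17: no left child.
        Visit 17.
        At 17: go right to 9.
          At 9: go left to 12.
            12 is a leaf — visit 12.
          Visit 9.
          At 9: no right child.
    Visit 3.
    At 3: go right to 24.
      At 24: go left to 8.
        8 is a leaf — visit 8.
      Visit 24.
      At 24: no right child.
  Visit 7.
  At 7: go right to 16.
    At 16: no left child.
    Visit 16.
    At 16: go right to 28.
      28 is a leaf — visit 28.

5, 37, 17, 12, 9, 3, 8, 24, 7, 16, 28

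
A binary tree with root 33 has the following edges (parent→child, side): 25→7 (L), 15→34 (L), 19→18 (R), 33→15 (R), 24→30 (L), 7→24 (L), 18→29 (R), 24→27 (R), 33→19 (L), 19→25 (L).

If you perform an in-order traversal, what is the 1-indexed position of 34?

In-order visits the left subtree, then the node, then the right subtree.
At 33: go left to 19.
  At 19: go left to 25.
    At 25: go left to 7.
      At 7: go left to 24.
        At 24: go left to 30.
          30 is a leaf — visit 30.
        Visit 24.
        At 24: go right to 27.
          27 is a leaf — visit 27.
      Visit 7.
      At 7: no right child.
    Visit 25.
    At 25: no right child.
  Visit 19.
  At 19: go right to 18.
    At 18: no left child.
    Visit 18.
    At 18: go right to 29.
      29 is a leaf — visit 29.
Visit 33.
At 33: go right to 15.
  At 15: go left to 34.
    34 is a leaf — visit 34.
  Visit 15.
  At 15: no right child.
Full in-order sequence: 30, 24, 27, 7, 25, 19, 18, 29, 33, 34, 15.

10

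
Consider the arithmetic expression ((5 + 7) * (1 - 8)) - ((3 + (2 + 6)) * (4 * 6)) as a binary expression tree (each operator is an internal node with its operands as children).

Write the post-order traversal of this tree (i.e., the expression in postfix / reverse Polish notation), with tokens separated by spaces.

Post-order on an expression tree gives postfix notation: for each operator, emit left operand, right operand, then the operator.

5 7 + 1 8 - * 3 2 6 + + 4 6 * * -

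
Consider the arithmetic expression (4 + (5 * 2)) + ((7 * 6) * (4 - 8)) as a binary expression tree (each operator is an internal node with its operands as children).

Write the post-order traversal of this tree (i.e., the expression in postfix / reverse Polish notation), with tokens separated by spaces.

4 5 2 * + 7 6 * 4 8 - * +

Post-order on an expression tree gives postfix notation: for each operator, emit left operand, right operand, then the operator.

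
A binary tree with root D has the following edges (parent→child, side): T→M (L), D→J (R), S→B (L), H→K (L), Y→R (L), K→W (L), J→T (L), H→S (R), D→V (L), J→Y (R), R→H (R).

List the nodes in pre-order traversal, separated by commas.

Pre-order visits the node, then its left subtree, then its right subtree.
Visit D.
At D: go left to V.
  V is a leaf — visit V.
At D: go right to J.
  Visit J.
  At J: go left to T.
    Visit T.
    At T: go left to M.
      M is a leaf — visit M.
    At T: no right child.
  At J: go right to Y.
    Visit Y.
    At Y: go left to R.
      Visit R.
      At R: no left child.
      At R: go right to H.
        Visit H.
        At H: go left to K.
          Visit K.
          At K: go left to W.
            W is a leaf — visit W.
          At K: no right child.
        At H: go right to S.
          Visit S.
          At S: go left to B.
            B is a leaf — visit B.
          At S: no right child.
    At Y: no right child.

D, V, J, T, M, Y, R, H, K, W, S, B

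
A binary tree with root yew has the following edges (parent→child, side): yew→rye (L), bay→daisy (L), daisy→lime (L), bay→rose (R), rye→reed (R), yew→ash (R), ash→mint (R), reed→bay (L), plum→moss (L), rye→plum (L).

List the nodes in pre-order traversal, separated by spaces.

yew rye plum moss reed bay daisy lime rose ash mint

Pre-order visits the node, then its left subtree, then its right subtree.
Visit yew.
At yew: go left to rye.
  Visit rye.
  At rye: go left to plum.
    Visit plum.
    At plum: go left to moss.
      moss is a leaf — visit moss.
    At plum: no right child.
  At rye: go right to reed.
    Visit reed.
    At reed: go left to bay.
      Visit bay.
      At bay: go left to daisy.
        Visit daisy.
        At daisy: go left to lime.
          lime is a leaf — visit lime.
        At daisy: no right child.
      At bay: go right to rose.
        rose is a leaf — visit rose.
    At reed: no right child.
At yew: go right to ash.
  Visit ash.
  At ash: no left child.
  At ash: go right to mint.
    mint is a leaf — visit mint.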